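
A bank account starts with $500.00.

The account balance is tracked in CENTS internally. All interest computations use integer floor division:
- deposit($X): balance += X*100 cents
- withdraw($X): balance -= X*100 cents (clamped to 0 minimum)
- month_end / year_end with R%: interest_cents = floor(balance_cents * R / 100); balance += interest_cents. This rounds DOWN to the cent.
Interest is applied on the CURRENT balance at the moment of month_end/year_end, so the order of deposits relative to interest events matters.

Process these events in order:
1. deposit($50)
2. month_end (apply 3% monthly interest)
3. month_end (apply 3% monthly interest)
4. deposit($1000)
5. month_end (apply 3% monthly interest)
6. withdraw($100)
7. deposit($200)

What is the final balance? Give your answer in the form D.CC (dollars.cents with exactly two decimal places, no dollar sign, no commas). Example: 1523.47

Answer: 1730.99

Derivation:
After 1 (deposit($50)): balance=$550.00 total_interest=$0.00
After 2 (month_end (apply 3% monthly interest)): balance=$566.50 total_interest=$16.50
After 3 (month_end (apply 3% monthly interest)): balance=$583.49 total_interest=$33.49
After 4 (deposit($1000)): balance=$1583.49 total_interest=$33.49
After 5 (month_end (apply 3% monthly interest)): balance=$1630.99 total_interest=$80.99
After 6 (withdraw($100)): balance=$1530.99 total_interest=$80.99
After 7 (deposit($200)): balance=$1730.99 total_interest=$80.99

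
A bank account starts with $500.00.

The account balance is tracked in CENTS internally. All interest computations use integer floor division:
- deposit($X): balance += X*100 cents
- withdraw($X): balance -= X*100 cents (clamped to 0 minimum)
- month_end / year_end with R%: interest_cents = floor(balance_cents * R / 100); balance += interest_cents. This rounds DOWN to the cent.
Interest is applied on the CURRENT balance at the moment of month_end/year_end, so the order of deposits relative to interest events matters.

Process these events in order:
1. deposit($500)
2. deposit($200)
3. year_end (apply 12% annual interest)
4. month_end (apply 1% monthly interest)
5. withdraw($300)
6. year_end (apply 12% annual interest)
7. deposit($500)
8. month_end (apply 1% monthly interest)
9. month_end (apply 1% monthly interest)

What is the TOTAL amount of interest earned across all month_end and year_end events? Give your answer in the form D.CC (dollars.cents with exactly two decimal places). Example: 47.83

After 1 (deposit($500)): balance=$1000.00 total_interest=$0.00
After 2 (deposit($200)): balance=$1200.00 total_interest=$0.00
After 3 (year_end (apply 12% annual interest)): balance=$1344.00 total_interest=$144.00
After 4 (month_end (apply 1% monthly interest)): balance=$1357.44 total_interest=$157.44
After 5 (withdraw($300)): balance=$1057.44 total_interest=$157.44
After 6 (year_end (apply 12% annual interest)): balance=$1184.33 total_interest=$284.33
After 7 (deposit($500)): balance=$1684.33 total_interest=$284.33
After 8 (month_end (apply 1% monthly interest)): balance=$1701.17 total_interest=$301.17
After 9 (month_end (apply 1% monthly interest)): balance=$1718.18 total_interest=$318.18

Answer: 318.18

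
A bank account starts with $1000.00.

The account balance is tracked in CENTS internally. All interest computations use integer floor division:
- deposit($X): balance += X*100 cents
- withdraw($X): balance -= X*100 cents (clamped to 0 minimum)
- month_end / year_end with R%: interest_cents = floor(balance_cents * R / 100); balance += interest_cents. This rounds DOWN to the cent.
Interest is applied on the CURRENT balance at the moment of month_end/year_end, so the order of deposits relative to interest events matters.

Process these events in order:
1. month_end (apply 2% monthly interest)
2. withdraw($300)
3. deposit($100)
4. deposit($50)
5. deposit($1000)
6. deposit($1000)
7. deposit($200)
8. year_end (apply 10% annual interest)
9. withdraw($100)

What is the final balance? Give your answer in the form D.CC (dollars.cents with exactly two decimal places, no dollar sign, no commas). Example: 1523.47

Answer: 3277.00

Derivation:
After 1 (month_end (apply 2% monthly interest)): balance=$1020.00 total_interest=$20.00
After 2 (withdraw($300)): balance=$720.00 total_interest=$20.00
After 3 (deposit($100)): balance=$820.00 total_interest=$20.00
After 4 (deposit($50)): balance=$870.00 total_interest=$20.00
After 5 (deposit($1000)): balance=$1870.00 total_interest=$20.00
After 6 (deposit($1000)): balance=$2870.00 total_interest=$20.00
After 7 (deposit($200)): balance=$3070.00 total_interest=$20.00
After 8 (year_end (apply 10% annual interest)): balance=$3377.00 total_interest=$327.00
After 9 (withdraw($100)): balance=$3277.00 total_interest=$327.00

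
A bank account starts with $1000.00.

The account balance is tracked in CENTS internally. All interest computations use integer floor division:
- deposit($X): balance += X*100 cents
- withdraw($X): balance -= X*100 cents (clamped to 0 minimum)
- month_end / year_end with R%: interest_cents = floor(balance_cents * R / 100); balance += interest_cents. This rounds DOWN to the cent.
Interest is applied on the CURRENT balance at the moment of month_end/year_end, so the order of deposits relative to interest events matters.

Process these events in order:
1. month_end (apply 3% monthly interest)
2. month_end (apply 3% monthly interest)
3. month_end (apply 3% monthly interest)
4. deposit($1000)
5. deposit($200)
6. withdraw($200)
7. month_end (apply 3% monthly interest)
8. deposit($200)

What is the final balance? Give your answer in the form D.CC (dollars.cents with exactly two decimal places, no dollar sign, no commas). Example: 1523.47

Answer: 2355.50

Derivation:
After 1 (month_end (apply 3% monthly interest)): balance=$1030.00 total_interest=$30.00
After 2 (month_end (apply 3% monthly interest)): balance=$1060.90 total_interest=$60.90
After 3 (month_end (apply 3% monthly interest)): balance=$1092.72 total_interest=$92.72
After 4 (deposit($1000)): balance=$2092.72 total_interest=$92.72
After 5 (deposit($200)): balance=$2292.72 total_interest=$92.72
After 6 (withdraw($200)): balance=$2092.72 total_interest=$92.72
After 7 (month_end (apply 3% monthly interest)): balance=$2155.50 total_interest=$155.50
After 8 (deposit($200)): balance=$2355.50 total_interest=$155.50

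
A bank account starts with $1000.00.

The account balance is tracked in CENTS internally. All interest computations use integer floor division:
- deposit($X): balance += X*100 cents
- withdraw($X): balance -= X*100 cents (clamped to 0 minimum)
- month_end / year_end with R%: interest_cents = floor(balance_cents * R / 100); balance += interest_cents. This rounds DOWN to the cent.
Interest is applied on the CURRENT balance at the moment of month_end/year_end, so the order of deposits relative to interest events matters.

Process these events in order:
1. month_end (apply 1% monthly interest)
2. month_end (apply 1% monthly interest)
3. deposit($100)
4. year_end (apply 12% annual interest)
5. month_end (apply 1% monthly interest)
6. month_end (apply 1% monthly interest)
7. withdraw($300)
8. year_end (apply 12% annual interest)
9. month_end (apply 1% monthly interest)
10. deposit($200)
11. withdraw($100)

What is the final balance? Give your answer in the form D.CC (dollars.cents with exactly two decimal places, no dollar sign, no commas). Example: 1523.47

After 1 (month_end (apply 1% monthly interest)): balance=$1010.00 total_interest=$10.00
After 2 (month_end (apply 1% monthly interest)): balance=$1020.10 total_interest=$20.10
After 3 (deposit($100)): balance=$1120.10 total_interest=$20.10
After 4 (year_end (apply 12% annual interest)): balance=$1254.51 total_interest=$154.51
After 5 (month_end (apply 1% monthly interest)): balance=$1267.05 total_interest=$167.05
After 6 (month_end (apply 1% monthly interest)): balance=$1279.72 total_interest=$179.72
After 7 (withdraw($300)): balance=$979.72 total_interest=$179.72
After 8 (year_end (apply 12% annual interest)): balance=$1097.28 total_interest=$297.28
After 9 (month_end (apply 1% monthly interest)): balance=$1108.25 total_interest=$308.25
After 10 (deposit($200)): balance=$1308.25 total_interest=$308.25
After 11 (withdraw($100)): balance=$1208.25 total_interest=$308.25

Answer: 1208.25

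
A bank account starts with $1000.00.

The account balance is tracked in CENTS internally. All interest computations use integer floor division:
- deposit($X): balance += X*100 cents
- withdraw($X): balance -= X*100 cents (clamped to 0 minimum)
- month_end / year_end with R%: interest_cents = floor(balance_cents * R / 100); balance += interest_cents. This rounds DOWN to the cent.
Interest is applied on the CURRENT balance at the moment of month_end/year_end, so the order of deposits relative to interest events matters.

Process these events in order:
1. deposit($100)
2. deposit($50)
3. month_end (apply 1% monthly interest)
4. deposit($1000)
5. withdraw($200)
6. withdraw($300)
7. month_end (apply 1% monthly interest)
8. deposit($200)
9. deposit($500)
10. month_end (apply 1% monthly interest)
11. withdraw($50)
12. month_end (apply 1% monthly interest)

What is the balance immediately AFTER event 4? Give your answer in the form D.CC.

Answer: 2161.50

Derivation:
After 1 (deposit($100)): balance=$1100.00 total_interest=$0.00
After 2 (deposit($50)): balance=$1150.00 total_interest=$0.00
After 3 (month_end (apply 1% monthly interest)): balance=$1161.50 total_interest=$11.50
After 4 (deposit($1000)): balance=$2161.50 total_interest=$11.50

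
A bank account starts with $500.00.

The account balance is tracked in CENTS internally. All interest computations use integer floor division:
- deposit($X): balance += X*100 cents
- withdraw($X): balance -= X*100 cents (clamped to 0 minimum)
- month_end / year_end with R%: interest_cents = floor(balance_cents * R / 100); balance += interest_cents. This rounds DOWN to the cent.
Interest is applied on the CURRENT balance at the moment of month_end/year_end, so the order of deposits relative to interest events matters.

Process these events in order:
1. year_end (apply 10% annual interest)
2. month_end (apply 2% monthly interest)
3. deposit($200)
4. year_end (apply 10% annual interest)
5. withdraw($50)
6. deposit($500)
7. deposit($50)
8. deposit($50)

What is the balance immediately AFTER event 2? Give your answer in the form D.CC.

Answer: 561.00

Derivation:
After 1 (year_end (apply 10% annual interest)): balance=$550.00 total_interest=$50.00
After 2 (month_end (apply 2% monthly interest)): balance=$561.00 total_interest=$61.00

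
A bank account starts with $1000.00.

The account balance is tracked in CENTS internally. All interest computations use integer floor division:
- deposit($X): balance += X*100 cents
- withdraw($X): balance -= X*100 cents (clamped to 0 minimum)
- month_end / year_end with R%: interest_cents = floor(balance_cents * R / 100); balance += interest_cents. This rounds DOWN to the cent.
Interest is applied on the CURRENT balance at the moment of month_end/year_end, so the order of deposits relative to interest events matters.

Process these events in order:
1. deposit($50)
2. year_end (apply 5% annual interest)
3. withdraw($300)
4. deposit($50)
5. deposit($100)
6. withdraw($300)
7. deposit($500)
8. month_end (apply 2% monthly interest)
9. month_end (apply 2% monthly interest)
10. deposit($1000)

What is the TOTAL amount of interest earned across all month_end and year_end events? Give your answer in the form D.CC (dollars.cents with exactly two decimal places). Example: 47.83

After 1 (deposit($50)): balance=$1050.00 total_interest=$0.00
After 2 (year_end (apply 5% annual interest)): balance=$1102.50 total_interest=$52.50
After 3 (withdraw($300)): balance=$802.50 total_interest=$52.50
After 4 (deposit($50)): balance=$852.50 total_interest=$52.50
After 5 (deposit($100)): balance=$952.50 total_interest=$52.50
After 6 (withdraw($300)): balance=$652.50 total_interest=$52.50
After 7 (deposit($500)): balance=$1152.50 total_interest=$52.50
After 8 (month_end (apply 2% monthly interest)): balance=$1175.55 total_interest=$75.55
After 9 (month_end (apply 2% monthly interest)): balance=$1199.06 total_interest=$99.06
After 10 (deposit($1000)): balance=$2199.06 total_interest=$99.06

Answer: 99.06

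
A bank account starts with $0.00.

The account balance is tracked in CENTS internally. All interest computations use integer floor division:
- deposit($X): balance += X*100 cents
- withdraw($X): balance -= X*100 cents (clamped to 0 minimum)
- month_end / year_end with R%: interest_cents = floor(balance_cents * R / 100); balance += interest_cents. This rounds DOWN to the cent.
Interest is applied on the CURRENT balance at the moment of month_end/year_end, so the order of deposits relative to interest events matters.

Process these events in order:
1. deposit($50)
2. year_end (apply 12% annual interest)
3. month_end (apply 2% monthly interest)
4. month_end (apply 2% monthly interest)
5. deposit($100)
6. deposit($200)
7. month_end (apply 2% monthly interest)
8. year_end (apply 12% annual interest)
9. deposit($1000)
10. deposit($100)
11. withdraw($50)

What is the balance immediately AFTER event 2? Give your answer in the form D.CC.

Answer: 56.00

Derivation:
After 1 (deposit($50)): balance=$50.00 total_interest=$0.00
After 2 (year_end (apply 12% annual interest)): balance=$56.00 total_interest=$6.00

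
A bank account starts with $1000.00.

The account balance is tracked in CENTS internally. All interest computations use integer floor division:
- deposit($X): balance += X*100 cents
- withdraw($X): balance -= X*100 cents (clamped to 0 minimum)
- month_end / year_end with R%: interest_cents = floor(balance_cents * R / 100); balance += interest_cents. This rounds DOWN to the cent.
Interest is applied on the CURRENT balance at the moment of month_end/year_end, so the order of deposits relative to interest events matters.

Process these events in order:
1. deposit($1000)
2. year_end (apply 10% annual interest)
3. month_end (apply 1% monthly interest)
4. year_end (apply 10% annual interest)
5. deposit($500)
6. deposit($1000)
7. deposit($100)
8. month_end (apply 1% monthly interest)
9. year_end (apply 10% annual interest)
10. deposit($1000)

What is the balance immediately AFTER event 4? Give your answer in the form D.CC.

After 1 (deposit($1000)): balance=$2000.00 total_interest=$0.00
After 2 (year_end (apply 10% annual interest)): balance=$2200.00 total_interest=$200.00
After 3 (month_end (apply 1% monthly interest)): balance=$2222.00 total_interest=$222.00
After 4 (year_end (apply 10% annual interest)): balance=$2444.20 total_interest=$444.20

Answer: 2444.20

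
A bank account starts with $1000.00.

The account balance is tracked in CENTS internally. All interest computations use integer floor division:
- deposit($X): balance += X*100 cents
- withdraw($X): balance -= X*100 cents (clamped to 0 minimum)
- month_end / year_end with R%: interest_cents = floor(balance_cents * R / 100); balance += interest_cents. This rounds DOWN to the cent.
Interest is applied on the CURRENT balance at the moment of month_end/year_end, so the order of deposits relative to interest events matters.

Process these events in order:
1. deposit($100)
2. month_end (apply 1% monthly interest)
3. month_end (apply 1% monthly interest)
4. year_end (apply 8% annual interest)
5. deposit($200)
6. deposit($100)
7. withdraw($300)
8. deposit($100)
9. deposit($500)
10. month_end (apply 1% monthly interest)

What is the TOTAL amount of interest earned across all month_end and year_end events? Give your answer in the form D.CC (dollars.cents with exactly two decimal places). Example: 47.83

After 1 (deposit($100)): balance=$1100.00 total_interest=$0.00
After 2 (month_end (apply 1% monthly interest)): balance=$1111.00 total_interest=$11.00
After 3 (month_end (apply 1% monthly interest)): balance=$1122.11 total_interest=$22.11
After 4 (year_end (apply 8% annual interest)): balance=$1211.87 total_interest=$111.87
After 5 (deposit($200)): balance=$1411.87 total_interest=$111.87
After 6 (deposit($100)): balance=$1511.87 total_interest=$111.87
After 7 (withdraw($300)): balance=$1211.87 total_interest=$111.87
After 8 (deposit($100)): balance=$1311.87 total_interest=$111.87
After 9 (deposit($500)): balance=$1811.87 total_interest=$111.87
After 10 (month_end (apply 1% monthly interest)): balance=$1829.98 total_interest=$129.98

Answer: 129.98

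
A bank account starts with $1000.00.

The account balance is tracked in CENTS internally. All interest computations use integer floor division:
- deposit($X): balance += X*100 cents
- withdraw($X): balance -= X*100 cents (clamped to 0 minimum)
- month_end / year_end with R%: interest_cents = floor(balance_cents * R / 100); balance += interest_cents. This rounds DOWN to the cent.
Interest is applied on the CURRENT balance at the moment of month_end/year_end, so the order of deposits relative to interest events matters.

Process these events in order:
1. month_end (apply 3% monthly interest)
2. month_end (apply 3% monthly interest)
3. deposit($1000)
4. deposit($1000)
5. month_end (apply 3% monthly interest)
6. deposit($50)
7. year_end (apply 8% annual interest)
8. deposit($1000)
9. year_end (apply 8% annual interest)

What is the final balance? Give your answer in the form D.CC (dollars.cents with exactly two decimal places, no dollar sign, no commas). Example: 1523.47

After 1 (month_end (apply 3% monthly interest)): balance=$1030.00 total_interest=$30.00
After 2 (month_end (apply 3% monthly interest)): balance=$1060.90 total_interest=$60.90
After 3 (deposit($1000)): balance=$2060.90 total_interest=$60.90
After 4 (deposit($1000)): balance=$3060.90 total_interest=$60.90
After 5 (month_end (apply 3% monthly interest)): balance=$3152.72 total_interest=$152.72
After 6 (deposit($50)): balance=$3202.72 total_interest=$152.72
After 7 (year_end (apply 8% annual interest)): balance=$3458.93 total_interest=$408.93
After 8 (deposit($1000)): balance=$4458.93 total_interest=$408.93
After 9 (year_end (apply 8% annual interest)): balance=$4815.64 total_interest=$765.64

Answer: 4815.64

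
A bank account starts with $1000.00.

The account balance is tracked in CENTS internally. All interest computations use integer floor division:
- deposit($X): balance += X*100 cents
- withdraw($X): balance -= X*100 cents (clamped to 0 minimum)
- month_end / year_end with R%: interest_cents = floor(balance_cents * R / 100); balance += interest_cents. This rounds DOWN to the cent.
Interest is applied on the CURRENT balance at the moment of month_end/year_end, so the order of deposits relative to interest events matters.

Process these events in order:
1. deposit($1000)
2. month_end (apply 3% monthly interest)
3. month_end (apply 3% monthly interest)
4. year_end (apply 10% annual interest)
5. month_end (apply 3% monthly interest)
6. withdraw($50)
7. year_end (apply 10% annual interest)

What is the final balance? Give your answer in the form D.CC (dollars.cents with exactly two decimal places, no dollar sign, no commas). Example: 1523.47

After 1 (deposit($1000)): balance=$2000.00 total_interest=$0.00
After 2 (month_end (apply 3% monthly interest)): balance=$2060.00 total_interest=$60.00
After 3 (month_end (apply 3% monthly interest)): balance=$2121.80 total_interest=$121.80
After 4 (year_end (apply 10% annual interest)): balance=$2333.98 total_interest=$333.98
After 5 (month_end (apply 3% monthly interest)): balance=$2403.99 total_interest=$403.99
After 6 (withdraw($50)): balance=$2353.99 total_interest=$403.99
After 7 (year_end (apply 10% annual interest)): balance=$2589.38 total_interest=$639.38

Answer: 2589.38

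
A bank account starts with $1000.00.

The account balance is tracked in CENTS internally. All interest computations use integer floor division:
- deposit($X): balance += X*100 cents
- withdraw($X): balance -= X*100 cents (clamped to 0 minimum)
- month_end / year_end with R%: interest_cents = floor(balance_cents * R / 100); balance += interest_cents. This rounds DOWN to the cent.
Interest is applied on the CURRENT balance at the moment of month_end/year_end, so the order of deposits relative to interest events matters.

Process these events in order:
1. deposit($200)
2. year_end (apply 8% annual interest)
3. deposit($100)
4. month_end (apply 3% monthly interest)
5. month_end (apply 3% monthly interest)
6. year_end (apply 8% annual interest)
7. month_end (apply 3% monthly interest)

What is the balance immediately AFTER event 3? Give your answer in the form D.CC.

Answer: 1396.00

Derivation:
After 1 (deposit($200)): balance=$1200.00 total_interest=$0.00
After 2 (year_end (apply 8% annual interest)): balance=$1296.00 total_interest=$96.00
After 3 (deposit($100)): balance=$1396.00 total_interest=$96.00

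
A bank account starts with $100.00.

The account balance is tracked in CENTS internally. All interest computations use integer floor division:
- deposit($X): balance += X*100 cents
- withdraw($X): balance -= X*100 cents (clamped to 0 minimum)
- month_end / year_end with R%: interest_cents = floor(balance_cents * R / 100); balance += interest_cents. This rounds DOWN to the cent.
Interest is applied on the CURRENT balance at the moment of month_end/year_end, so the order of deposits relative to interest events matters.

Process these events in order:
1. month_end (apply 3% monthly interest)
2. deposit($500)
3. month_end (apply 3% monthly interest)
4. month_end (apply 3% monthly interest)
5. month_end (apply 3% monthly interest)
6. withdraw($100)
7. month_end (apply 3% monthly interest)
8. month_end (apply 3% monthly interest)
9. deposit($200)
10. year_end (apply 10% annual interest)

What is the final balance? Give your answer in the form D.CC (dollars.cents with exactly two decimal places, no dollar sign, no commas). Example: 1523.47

Answer: 872.23

Derivation:
After 1 (month_end (apply 3% monthly interest)): balance=$103.00 total_interest=$3.00
After 2 (deposit($500)): balance=$603.00 total_interest=$3.00
After 3 (month_end (apply 3% monthly interest)): balance=$621.09 total_interest=$21.09
After 4 (month_end (apply 3% monthly interest)): balance=$639.72 total_interest=$39.72
After 5 (month_end (apply 3% monthly interest)): balance=$658.91 total_interest=$58.91
After 6 (withdraw($100)): balance=$558.91 total_interest=$58.91
After 7 (month_end (apply 3% monthly interest)): balance=$575.67 total_interest=$75.67
After 8 (month_end (apply 3% monthly interest)): balance=$592.94 total_interest=$92.94
After 9 (deposit($200)): balance=$792.94 total_interest=$92.94
After 10 (year_end (apply 10% annual interest)): balance=$872.23 total_interest=$172.23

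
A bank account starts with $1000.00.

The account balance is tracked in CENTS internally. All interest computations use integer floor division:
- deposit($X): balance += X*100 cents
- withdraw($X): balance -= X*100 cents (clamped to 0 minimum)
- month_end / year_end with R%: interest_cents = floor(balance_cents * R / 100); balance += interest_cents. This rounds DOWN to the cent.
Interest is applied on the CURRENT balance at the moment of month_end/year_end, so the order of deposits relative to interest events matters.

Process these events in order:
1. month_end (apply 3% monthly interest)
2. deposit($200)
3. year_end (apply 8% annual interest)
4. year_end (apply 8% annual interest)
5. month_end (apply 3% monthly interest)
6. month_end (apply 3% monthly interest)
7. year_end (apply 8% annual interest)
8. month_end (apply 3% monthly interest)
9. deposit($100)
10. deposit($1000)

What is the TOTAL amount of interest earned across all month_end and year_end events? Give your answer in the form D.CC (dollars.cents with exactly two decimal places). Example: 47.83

After 1 (month_end (apply 3% monthly interest)): balance=$1030.00 total_interest=$30.00
After 2 (deposit($200)): balance=$1230.00 total_interest=$30.00
After 3 (year_end (apply 8% annual interest)): balance=$1328.40 total_interest=$128.40
After 4 (year_end (apply 8% annual interest)): balance=$1434.67 total_interest=$234.67
After 5 (month_end (apply 3% monthly interest)): balance=$1477.71 total_interest=$277.71
After 6 (month_end (apply 3% monthly interest)): balance=$1522.04 total_interest=$322.04
After 7 (year_end (apply 8% annual interest)): balance=$1643.80 total_interest=$443.80
After 8 (month_end (apply 3% monthly interest)): balance=$1693.11 total_interest=$493.11
After 9 (deposit($100)): balance=$1793.11 total_interest=$493.11
After 10 (deposit($1000)): balance=$2793.11 total_interest=$493.11

Answer: 493.11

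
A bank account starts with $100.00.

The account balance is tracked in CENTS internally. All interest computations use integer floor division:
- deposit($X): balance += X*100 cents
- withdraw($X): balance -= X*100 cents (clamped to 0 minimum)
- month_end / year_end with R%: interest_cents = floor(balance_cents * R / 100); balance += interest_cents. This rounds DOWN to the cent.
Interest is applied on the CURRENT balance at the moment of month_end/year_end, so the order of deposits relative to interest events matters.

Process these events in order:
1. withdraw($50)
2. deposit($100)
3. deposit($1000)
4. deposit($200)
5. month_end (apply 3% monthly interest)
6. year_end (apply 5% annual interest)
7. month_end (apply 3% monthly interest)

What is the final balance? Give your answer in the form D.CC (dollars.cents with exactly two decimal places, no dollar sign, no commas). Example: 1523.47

After 1 (withdraw($50)): balance=$50.00 total_interest=$0.00
After 2 (deposit($100)): balance=$150.00 total_interest=$0.00
After 3 (deposit($1000)): balance=$1150.00 total_interest=$0.00
After 4 (deposit($200)): balance=$1350.00 total_interest=$0.00
After 5 (month_end (apply 3% monthly interest)): balance=$1390.50 total_interest=$40.50
After 6 (year_end (apply 5% annual interest)): balance=$1460.02 total_interest=$110.02
After 7 (month_end (apply 3% monthly interest)): balance=$1503.82 total_interest=$153.82

Answer: 1503.82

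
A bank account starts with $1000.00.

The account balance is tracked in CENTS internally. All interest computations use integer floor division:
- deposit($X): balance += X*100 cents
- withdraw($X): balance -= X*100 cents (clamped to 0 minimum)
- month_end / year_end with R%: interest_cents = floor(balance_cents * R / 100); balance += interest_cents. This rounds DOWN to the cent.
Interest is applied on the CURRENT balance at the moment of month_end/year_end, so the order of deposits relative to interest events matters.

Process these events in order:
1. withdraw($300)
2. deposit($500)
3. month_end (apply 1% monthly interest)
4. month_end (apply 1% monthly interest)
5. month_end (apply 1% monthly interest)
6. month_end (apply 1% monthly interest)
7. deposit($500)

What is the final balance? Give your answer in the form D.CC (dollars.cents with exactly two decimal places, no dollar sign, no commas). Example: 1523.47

Answer: 1748.72

Derivation:
After 1 (withdraw($300)): balance=$700.00 total_interest=$0.00
After 2 (deposit($500)): balance=$1200.00 total_interest=$0.00
After 3 (month_end (apply 1% monthly interest)): balance=$1212.00 total_interest=$12.00
After 4 (month_end (apply 1% monthly interest)): balance=$1224.12 total_interest=$24.12
After 5 (month_end (apply 1% monthly interest)): balance=$1236.36 total_interest=$36.36
After 6 (month_end (apply 1% monthly interest)): balance=$1248.72 total_interest=$48.72
After 7 (deposit($500)): balance=$1748.72 total_interest=$48.72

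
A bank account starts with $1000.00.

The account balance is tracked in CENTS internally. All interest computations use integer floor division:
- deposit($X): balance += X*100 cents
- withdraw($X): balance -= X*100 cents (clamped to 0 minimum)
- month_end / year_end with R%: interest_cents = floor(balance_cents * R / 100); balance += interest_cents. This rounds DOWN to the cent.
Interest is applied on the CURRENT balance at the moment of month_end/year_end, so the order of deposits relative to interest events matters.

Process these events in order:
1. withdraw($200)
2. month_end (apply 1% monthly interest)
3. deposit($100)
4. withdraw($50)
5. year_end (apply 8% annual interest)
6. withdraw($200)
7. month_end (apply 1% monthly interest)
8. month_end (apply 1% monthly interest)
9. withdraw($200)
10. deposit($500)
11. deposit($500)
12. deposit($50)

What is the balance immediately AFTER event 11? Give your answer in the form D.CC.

After 1 (withdraw($200)): balance=$800.00 total_interest=$0.00
After 2 (month_end (apply 1% monthly interest)): balance=$808.00 total_interest=$8.00
After 3 (deposit($100)): balance=$908.00 total_interest=$8.00
After 4 (withdraw($50)): balance=$858.00 total_interest=$8.00
After 5 (year_end (apply 8% annual interest)): balance=$926.64 total_interest=$76.64
After 6 (withdraw($200)): balance=$726.64 total_interest=$76.64
After 7 (month_end (apply 1% monthly interest)): balance=$733.90 total_interest=$83.90
After 8 (month_end (apply 1% monthly interest)): balance=$741.23 total_interest=$91.23
After 9 (withdraw($200)): balance=$541.23 total_interest=$91.23
After 10 (deposit($500)): balance=$1041.23 total_interest=$91.23
After 11 (deposit($500)): balance=$1541.23 total_interest=$91.23

Answer: 1541.23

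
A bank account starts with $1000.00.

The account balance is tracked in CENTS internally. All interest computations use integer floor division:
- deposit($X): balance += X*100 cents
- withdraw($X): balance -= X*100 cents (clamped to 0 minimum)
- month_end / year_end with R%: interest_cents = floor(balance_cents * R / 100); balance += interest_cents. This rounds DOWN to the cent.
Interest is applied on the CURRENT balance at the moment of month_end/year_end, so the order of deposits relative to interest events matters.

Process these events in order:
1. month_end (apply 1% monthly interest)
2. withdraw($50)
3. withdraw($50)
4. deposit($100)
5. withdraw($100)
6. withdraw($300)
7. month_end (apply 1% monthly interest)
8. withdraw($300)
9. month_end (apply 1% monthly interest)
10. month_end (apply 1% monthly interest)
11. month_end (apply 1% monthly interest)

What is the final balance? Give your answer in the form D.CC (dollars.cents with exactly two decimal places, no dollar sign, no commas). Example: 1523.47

Answer: 325.67

Derivation:
After 1 (month_end (apply 1% monthly interest)): balance=$1010.00 total_interest=$10.00
After 2 (withdraw($50)): balance=$960.00 total_interest=$10.00
After 3 (withdraw($50)): balance=$910.00 total_interest=$10.00
After 4 (deposit($100)): balance=$1010.00 total_interest=$10.00
After 5 (withdraw($100)): balance=$910.00 total_interest=$10.00
After 6 (withdraw($300)): balance=$610.00 total_interest=$10.00
After 7 (month_end (apply 1% monthly interest)): balance=$616.10 total_interest=$16.10
After 8 (withdraw($300)): balance=$316.10 total_interest=$16.10
After 9 (month_end (apply 1% monthly interest)): balance=$319.26 total_interest=$19.26
After 10 (month_end (apply 1% monthly interest)): balance=$322.45 total_interest=$22.45
After 11 (month_end (apply 1% monthly interest)): balance=$325.67 total_interest=$25.67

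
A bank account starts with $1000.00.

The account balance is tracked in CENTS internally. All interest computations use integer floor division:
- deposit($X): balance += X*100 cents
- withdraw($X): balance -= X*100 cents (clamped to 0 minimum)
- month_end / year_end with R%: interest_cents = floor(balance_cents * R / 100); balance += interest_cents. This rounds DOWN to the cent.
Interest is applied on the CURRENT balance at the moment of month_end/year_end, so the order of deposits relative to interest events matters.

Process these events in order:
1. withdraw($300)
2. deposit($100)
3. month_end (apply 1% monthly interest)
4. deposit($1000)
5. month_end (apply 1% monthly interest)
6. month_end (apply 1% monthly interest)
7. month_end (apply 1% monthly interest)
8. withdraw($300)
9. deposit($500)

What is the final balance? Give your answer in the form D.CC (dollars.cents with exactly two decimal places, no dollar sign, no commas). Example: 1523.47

Answer: 2062.78

Derivation:
After 1 (withdraw($300)): balance=$700.00 total_interest=$0.00
After 2 (deposit($100)): balance=$800.00 total_interest=$0.00
After 3 (month_end (apply 1% monthly interest)): balance=$808.00 total_interest=$8.00
After 4 (deposit($1000)): balance=$1808.00 total_interest=$8.00
After 5 (month_end (apply 1% monthly interest)): balance=$1826.08 total_interest=$26.08
After 6 (month_end (apply 1% monthly interest)): balance=$1844.34 total_interest=$44.34
After 7 (month_end (apply 1% monthly interest)): balance=$1862.78 total_interest=$62.78
After 8 (withdraw($300)): balance=$1562.78 total_interest=$62.78
After 9 (deposit($500)): balance=$2062.78 total_interest=$62.78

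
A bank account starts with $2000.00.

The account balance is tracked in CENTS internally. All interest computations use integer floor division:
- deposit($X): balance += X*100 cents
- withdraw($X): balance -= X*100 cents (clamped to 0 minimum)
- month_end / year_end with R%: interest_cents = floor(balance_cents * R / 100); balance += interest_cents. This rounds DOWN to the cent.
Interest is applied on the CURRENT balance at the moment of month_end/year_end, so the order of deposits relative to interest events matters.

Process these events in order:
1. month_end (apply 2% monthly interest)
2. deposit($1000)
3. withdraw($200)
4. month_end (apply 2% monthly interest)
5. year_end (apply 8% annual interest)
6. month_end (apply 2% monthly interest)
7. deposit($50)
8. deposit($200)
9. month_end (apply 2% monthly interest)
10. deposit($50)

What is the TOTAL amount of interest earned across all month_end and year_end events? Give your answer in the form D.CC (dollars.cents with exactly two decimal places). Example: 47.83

After 1 (month_end (apply 2% monthly interest)): balance=$2040.00 total_interest=$40.00
After 2 (deposit($1000)): balance=$3040.00 total_interest=$40.00
After 3 (withdraw($200)): balance=$2840.00 total_interest=$40.00
After 4 (month_end (apply 2% monthly interest)): balance=$2896.80 total_interest=$96.80
After 5 (year_end (apply 8% annual interest)): balance=$3128.54 total_interest=$328.54
After 6 (month_end (apply 2% monthly interest)): balance=$3191.11 total_interest=$391.11
After 7 (deposit($50)): balance=$3241.11 total_interest=$391.11
After 8 (deposit($200)): balance=$3441.11 total_interest=$391.11
After 9 (month_end (apply 2% monthly interest)): balance=$3509.93 total_interest=$459.93
After 10 (deposit($50)): balance=$3559.93 total_interest=$459.93

Answer: 459.93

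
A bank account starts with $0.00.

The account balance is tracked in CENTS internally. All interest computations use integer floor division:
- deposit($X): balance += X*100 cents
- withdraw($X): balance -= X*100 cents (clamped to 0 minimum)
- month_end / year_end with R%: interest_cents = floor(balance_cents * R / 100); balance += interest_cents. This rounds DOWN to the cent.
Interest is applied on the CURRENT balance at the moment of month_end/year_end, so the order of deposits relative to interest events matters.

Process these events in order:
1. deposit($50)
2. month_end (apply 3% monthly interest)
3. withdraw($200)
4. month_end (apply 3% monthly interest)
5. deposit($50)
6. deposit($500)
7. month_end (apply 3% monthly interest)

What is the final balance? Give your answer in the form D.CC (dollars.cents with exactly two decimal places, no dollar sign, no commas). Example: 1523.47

Answer: 566.50

Derivation:
After 1 (deposit($50)): balance=$50.00 total_interest=$0.00
After 2 (month_end (apply 3% monthly interest)): balance=$51.50 total_interest=$1.50
After 3 (withdraw($200)): balance=$0.00 total_interest=$1.50
After 4 (month_end (apply 3% monthly interest)): balance=$0.00 total_interest=$1.50
After 5 (deposit($50)): balance=$50.00 total_interest=$1.50
After 6 (deposit($500)): balance=$550.00 total_interest=$1.50
After 7 (month_end (apply 3% monthly interest)): balance=$566.50 total_interest=$18.00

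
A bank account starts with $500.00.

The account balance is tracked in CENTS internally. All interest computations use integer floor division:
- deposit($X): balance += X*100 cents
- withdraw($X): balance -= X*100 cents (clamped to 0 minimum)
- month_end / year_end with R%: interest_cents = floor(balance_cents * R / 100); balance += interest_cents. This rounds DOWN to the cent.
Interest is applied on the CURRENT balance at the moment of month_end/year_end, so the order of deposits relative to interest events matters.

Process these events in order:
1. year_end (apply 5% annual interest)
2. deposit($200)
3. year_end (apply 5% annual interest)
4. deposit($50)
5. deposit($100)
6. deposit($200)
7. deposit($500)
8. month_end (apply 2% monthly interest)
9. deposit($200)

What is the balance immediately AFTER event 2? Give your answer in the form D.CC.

Answer: 725.00

Derivation:
After 1 (year_end (apply 5% annual interest)): balance=$525.00 total_interest=$25.00
After 2 (deposit($200)): balance=$725.00 total_interest=$25.00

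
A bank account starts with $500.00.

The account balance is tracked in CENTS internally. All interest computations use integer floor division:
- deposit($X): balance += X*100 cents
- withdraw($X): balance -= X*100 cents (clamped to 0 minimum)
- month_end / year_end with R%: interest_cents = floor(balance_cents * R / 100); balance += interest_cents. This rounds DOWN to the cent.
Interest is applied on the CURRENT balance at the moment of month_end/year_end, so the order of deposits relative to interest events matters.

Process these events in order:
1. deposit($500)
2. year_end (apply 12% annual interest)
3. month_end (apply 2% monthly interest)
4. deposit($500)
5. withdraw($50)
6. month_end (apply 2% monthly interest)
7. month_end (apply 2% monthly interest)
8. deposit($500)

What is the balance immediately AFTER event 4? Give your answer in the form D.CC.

After 1 (deposit($500)): balance=$1000.00 total_interest=$0.00
After 2 (year_end (apply 12% annual interest)): balance=$1120.00 total_interest=$120.00
After 3 (month_end (apply 2% monthly interest)): balance=$1142.40 total_interest=$142.40
After 4 (deposit($500)): balance=$1642.40 total_interest=$142.40

Answer: 1642.40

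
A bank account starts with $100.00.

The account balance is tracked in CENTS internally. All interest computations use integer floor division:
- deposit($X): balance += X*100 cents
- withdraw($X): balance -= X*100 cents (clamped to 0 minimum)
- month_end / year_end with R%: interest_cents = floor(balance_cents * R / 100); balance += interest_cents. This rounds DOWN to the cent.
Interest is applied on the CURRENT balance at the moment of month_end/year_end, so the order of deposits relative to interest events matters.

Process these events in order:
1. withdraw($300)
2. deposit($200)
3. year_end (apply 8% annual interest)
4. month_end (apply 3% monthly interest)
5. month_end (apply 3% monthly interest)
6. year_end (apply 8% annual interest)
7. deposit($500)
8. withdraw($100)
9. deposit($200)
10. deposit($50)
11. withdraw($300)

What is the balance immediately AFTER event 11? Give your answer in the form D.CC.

Answer: 597.48

Derivation:
After 1 (withdraw($300)): balance=$0.00 total_interest=$0.00
After 2 (deposit($200)): balance=$200.00 total_interest=$0.00
After 3 (year_end (apply 8% annual interest)): balance=$216.00 total_interest=$16.00
After 4 (month_end (apply 3% monthly interest)): balance=$222.48 total_interest=$22.48
After 5 (month_end (apply 3% monthly interest)): balance=$229.15 total_interest=$29.15
After 6 (year_end (apply 8% annual interest)): balance=$247.48 total_interest=$47.48
After 7 (deposit($500)): balance=$747.48 total_interest=$47.48
After 8 (withdraw($100)): balance=$647.48 total_interest=$47.48
After 9 (deposit($200)): balance=$847.48 total_interest=$47.48
After 10 (deposit($50)): balance=$897.48 total_interest=$47.48
After 11 (withdraw($300)): balance=$597.48 total_interest=$47.48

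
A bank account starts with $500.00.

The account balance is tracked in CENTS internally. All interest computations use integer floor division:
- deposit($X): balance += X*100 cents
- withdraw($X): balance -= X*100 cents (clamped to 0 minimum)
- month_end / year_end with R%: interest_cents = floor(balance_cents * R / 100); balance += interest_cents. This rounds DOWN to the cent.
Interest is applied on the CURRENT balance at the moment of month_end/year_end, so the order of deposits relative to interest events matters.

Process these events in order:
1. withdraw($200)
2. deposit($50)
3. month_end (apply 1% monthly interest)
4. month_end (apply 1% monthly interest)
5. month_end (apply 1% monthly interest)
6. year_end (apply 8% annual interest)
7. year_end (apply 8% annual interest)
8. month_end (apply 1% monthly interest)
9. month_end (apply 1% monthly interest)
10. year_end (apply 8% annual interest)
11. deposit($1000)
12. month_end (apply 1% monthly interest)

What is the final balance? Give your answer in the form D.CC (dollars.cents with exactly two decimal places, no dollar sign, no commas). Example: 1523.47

Answer: 1477.98

Derivation:
After 1 (withdraw($200)): balance=$300.00 total_interest=$0.00
After 2 (deposit($50)): balance=$350.00 total_interest=$0.00
After 3 (month_end (apply 1% monthly interest)): balance=$353.50 total_interest=$3.50
After 4 (month_end (apply 1% monthly interest)): balance=$357.03 total_interest=$7.03
After 5 (month_end (apply 1% monthly interest)): balance=$360.60 total_interest=$10.60
After 6 (year_end (apply 8% annual interest)): balance=$389.44 total_interest=$39.44
After 7 (year_end (apply 8% annual interest)): balance=$420.59 total_interest=$70.59
After 8 (month_end (apply 1% monthly interest)): balance=$424.79 total_interest=$74.79
After 9 (month_end (apply 1% monthly interest)): balance=$429.03 total_interest=$79.03
After 10 (year_end (apply 8% annual interest)): balance=$463.35 total_interest=$113.35
After 11 (deposit($1000)): balance=$1463.35 total_interest=$113.35
After 12 (month_end (apply 1% monthly interest)): balance=$1477.98 total_interest=$127.98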